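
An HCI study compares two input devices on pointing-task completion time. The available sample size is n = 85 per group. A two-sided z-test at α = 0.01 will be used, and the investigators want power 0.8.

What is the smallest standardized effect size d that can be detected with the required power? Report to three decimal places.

d ≈ 0.524

Required noncentrality: δ = z_{0.005} + z_{0.20} = 2.576 + 0.842 = 3.417.
(The second rejection-region term Φ(−δ − z_{α/2}) is negligible and dropped.)
δ = d·√(n/2) ⇒ d = δ/√(n/2) = 3.417/√(85/2) = 0.5242.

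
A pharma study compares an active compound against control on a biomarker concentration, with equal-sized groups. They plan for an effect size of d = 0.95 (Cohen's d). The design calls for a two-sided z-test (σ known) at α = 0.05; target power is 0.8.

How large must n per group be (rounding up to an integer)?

n = 18 per group

For power 0.8 need Φ(δ − z_{0.025}) = 0.8, so δ = z_{0.025} + z_{0.20} = 1.960 + 0.842 = 2.802.
(Ignoring the negligible lower-tail rejection probability gives the usual closed-form inversion.)
δ = d·√(n/2) ⇒ n = 2(δ/d)² = 2 × (2.802 / 0.95)² = 17.39.
Rounding up, n = 18 per group.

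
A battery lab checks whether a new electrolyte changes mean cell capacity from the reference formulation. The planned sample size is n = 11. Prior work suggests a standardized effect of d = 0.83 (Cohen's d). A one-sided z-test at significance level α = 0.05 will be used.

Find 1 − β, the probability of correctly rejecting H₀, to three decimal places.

Noncentrality parameter: δ = d·√n = 0.83 × √11 = 2.7528
Critical value for a one-sided test at α = 0.05: z_α = 1.645.
Power = P(Z > 1.645 − δ) = Φ(1.108) = 0.8661.

Power ≈ 0.866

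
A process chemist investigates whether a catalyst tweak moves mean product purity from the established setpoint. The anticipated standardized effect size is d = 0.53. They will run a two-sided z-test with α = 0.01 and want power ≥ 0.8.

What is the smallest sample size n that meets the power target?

Set Φ(δ − 2.576) = 0.8; then δ − 2.576 = Φ⁻¹(0.8) = 0.842, giving δ = 3.417.
(The Φ(−δ − z_{α/2}) term is vanishingly small for δ > 0 and is dropped in the standard sample-size formula.)
δ = d·√n ⇒ n = (δ/d)² = (3.417 / 0.53)² = 41.58.
Round up to the next whole unit.

n = 42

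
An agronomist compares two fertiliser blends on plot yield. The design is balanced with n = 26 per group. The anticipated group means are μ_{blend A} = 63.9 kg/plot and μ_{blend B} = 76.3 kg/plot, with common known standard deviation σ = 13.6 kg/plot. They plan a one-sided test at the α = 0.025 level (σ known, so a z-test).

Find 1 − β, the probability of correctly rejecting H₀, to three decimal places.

Power ≈ 0.908

Standardized effect: d = |μ_{blend A} − μ_{blend B}| / σ = |63.9 − 76.3| / 13.6 = 0.9118
Noncentrality parameter: δ = d·√(n/2) = 0.9118 × √(26/2) = 3.2874
Critical value for a one-sided test at α = 0.025: z_α = 1.960.
Power = P(Z > 1.960 − δ) = Φ(1.327) = 0.9078.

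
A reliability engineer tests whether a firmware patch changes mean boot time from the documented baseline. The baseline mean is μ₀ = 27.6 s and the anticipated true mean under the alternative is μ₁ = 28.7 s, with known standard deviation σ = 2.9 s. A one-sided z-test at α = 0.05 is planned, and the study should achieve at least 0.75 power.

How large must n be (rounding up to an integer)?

Standardized effect: d = |μ₁ − μ₀| / σ = |28.7 − 27.6| / 2.9 = 0.3793
Set Φ(δ − 1.645) = 0.75; then δ − 1.645 = Φ⁻¹(0.75) = 0.674, giving δ = 2.319.
δ = d·√n ⇒ n = (δ/d)² = (2.319 / 0.3793)² = 37.39.
Rounding up, n = 38.

n = 38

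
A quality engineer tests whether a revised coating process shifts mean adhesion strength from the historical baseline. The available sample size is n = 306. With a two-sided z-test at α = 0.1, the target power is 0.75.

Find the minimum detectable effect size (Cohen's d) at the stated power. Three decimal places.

d ≈ 0.133

Required noncentrality: δ = z_{0.05} + z_{0.25} = 1.645 + 0.674 = 2.319.
(The second rejection-region term Φ(−δ − z_{α/2}) is negligible and dropped.)
δ = d·√n ⇒ d = δ/√n = 2.319/√306 = 0.1326.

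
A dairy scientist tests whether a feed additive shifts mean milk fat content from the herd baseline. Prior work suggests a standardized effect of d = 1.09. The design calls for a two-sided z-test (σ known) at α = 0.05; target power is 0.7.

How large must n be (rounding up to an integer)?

n = 6

For power 0.7 need Φ(δ − z_{0.025}) = 0.7, so δ = z_{0.025} + z_{0.30} = 1.960 + 0.524 = 2.484.
(For δ > 0 the lower-tail rejection region contributes negligibly to power, so the one-term inversion is standard.)
δ = d·√n ⇒ n = (δ/d)² = (2.484 / 1.09)² = 5.19.
Rounding up, n = 6.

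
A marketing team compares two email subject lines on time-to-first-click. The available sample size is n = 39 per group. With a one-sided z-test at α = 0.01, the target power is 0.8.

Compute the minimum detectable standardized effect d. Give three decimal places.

d ≈ 0.717

Required noncentrality: δ = z_{0.01} + z_{0.20} = 2.326 + 0.842 = 3.168.
δ = d·√(n/2) ⇒ d = δ/√(n/2) = 3.168/√(39/2) = 0.7174.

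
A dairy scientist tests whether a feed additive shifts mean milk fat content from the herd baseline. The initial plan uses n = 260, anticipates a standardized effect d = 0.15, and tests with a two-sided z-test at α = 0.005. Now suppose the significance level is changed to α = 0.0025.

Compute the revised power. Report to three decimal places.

Power ≈ 0.273

δ = d·√n = 0.15 × √260 = 2.4187 (unchanged). New critical value: z_{0.0013} = 3.023.
Revised power = Φ(δ − 3.023) + Φ(−δ − 3.023) = Φ(-0.605) + Φ(-5.442) = 0.2727 + 0.0000 = 0.2727.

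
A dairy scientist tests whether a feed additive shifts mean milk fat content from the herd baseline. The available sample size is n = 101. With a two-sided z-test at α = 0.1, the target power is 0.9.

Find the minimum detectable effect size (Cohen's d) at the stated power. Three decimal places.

d ≈ 0.291

Required noncentrality: δ = z_{0.05} + z_{0.10} = 1.645 + 1.282 = 2.926.
(The second rejection-region term Φ(−δ − z_{α/2}) is negligible and dropped.)
δ = d·√n ⇒ d = δ/√n = 2.926/√101 = 0.2912.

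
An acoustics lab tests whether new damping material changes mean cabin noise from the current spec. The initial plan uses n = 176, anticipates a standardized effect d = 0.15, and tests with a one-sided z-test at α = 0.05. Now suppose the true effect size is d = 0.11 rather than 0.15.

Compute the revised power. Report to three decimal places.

With d = 0.11: δ = d·√n = 0.11 × √176 = 1.4593. Critical value z_{0.05} = 1.645.
Revised power = P(Z > 1.645 − δ) = Φ(-0.186) = 0.4264.

Power ≈ 0.426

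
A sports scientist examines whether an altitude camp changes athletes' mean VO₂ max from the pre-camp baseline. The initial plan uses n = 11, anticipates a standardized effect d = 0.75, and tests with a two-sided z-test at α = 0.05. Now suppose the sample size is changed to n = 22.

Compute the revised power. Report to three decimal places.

With n = 22: δ = d·√n = 0.75 × √22 = 3.5178. Critical value z_{0.025} = 1.960.
Revised power = Φ(δ − 1.960) + Φ(−δ − 1.960) = Φ(1.558) + Φ(-5.478) = 0.9404 + 0.0000 = 0.9404.

Power ≈ 0.940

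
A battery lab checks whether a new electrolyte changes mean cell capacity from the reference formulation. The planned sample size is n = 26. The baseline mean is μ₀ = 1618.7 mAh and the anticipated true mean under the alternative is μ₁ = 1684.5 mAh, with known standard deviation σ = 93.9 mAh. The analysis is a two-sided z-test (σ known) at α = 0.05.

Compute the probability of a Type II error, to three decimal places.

Standardized effect: d = |μ₁ − μ₀| / σ = |1684.5 − 1618.7| / 93.9 = 0.7007
Noncentrality parameter: δ = d·√n = 0.7007 × √26 = 3.5731
Critical value for a two-sided test at α = 0.05: z_{α/2} = 1.960.
Power = Φ(δ − 1.960) + Φ(−δ − 1.960) = Φ(1.613) + Φ(-5.533) = 0.9466 + 0.0000 = 0.9466.
Type II error: β = 1 − power = 1 − 0.9466 = 0.0534.

β ≈ 0.053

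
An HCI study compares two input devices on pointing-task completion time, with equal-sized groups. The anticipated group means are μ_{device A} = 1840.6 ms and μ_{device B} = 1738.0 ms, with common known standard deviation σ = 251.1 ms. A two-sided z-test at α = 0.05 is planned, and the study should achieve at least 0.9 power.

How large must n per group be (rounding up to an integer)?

Standardized effect: d = |μ_{device A} − μ_{device B}| / σ = |1840.6 − 1738.0| / 251.1 = 0.4086
Set Φ(δ − 1.960) = 0.9; then δ − 1.960 = Φ⁻¹(0.9) = 1.282, giving δ = 3.242.
(For δ > 0 the lower-tail rejection region contributes negligibly to power, so the one-term inversion is standard.)
δ = d·√(n/2) ⇒ n = 2(δ/d)² = 2 × (3.242 / 0.4086)² = 125.87.
Rounding up, n = 126 per group.

n = 126 per group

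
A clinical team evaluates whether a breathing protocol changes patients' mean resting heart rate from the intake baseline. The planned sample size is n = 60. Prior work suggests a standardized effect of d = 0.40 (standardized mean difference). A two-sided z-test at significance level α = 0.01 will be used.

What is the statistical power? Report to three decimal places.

Power ≈ 0.699

Noncentrality parameter: δ = d·√n = 0.40 × √60 = 3.0984
Critical value for a two-sided test at α = 0.01: z_{α/2} = 2.576.
Power = Φ(δ − 2.576) + Φ(−δ − 2.576) = Φ(0.523) + Φ(-5.674) = 0.6994 + 0.0000 = 0.6994.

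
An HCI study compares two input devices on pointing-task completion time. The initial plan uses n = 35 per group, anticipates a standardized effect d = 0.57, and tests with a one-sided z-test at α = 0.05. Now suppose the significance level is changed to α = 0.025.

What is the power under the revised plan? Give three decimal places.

Power ≈ 0.664

δ = d·√(n/2) = 0.57 × √(35/2) = 2.3845 (unchanged). New critical value: z_{0.025} = 1.960.
Revised power = Φ(δ − 1.960) = Φ(0.425) = 0.6644.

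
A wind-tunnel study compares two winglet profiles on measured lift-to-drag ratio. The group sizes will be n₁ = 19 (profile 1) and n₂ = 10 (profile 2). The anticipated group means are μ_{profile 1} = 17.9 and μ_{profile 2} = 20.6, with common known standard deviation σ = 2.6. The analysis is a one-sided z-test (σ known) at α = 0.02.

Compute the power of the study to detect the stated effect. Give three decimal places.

Standardized effect: d = |μ_{profile 1} − μ_{profile 2}| / σ = |17.9 − 20.6| / 2.6 = 1.0385
Noncentrality parameter: δ = d / √(1/n₁ + 1/n₂) = 1.0385 / √(1/19 + 1/10) = 2.6581
One-sided α = 0.02 → critical value z_{0.02} = 2.054.
Power = Φ(δ − 2.054) = Φ(0.604) = 0.7272.

Power ≈ 0.727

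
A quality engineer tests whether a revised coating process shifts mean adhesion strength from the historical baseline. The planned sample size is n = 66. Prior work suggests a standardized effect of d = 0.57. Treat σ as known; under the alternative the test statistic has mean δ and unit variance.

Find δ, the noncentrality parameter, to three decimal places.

The noncentrality parameter scales effect size by the design's sample-size factor: δ = d·√n = 0.57 × √66 = 4.6307

δ ≈ 4.631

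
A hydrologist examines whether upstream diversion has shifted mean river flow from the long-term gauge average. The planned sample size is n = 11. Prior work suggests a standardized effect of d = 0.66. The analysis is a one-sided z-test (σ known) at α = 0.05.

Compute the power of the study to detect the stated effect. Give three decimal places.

Noncentrality parameter: δ = d·√n = 0.66 × √11 = 2.1890
One-sided α = 0.05 → critical value z_{0.05} = 1.645.
Power = P(Z > 1.645 − δ) = Φ(0.544) = 0.7068.

Power ≈ 0.707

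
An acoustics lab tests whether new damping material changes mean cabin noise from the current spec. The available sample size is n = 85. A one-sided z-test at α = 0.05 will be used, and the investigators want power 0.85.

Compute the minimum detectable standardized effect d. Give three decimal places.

d ≈ 0.291

Need Φ(δ − 1.645) = 0.85, so δ = 1.645 + 1.036 = 2.681.
δ = d·√n ⇒ d = δ/√n = 2.681/√85 = 0.2908.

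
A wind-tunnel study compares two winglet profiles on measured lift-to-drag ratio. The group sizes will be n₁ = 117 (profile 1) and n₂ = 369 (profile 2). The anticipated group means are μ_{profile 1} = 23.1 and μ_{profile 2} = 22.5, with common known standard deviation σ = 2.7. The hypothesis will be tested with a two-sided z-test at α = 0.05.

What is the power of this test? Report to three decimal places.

Power ≈ 0.554

Standardized effect: d = |μ_{profile 1} − μ_{profile 2}| / σ = |23.1 − 22.5| / 2.7 = 0.2222
Noncentrality parameter: δ = d / √(1/n₁ + 1/n₂) = 0.2222 / √(1/117 + 1/369) = 2.0945
Two-sided α = 0.05 → critical value z_{0.025} = 1.960.
Power = Φ(δ − 1.960) + Φ(−δ − 1.960) = Φ(0.135) + Φ(-4.054) = 0.5535 + 0.0000 = 0.5535.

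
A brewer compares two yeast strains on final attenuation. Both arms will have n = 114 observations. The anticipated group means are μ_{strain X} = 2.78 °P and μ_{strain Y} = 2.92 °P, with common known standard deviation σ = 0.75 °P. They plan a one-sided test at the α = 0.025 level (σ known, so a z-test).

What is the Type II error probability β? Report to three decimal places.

Standardized effect: d = |μ_{strain X} − μ_{strain Y}| / σ = |2.78 − 2.92| / 0.75 = 0.1867
Noncentrality parameter: δ = d·√(n/2) = 0.1867 × √(114/2) = 1.4093
One-sided α = 0.025 → critical value z_{0.025} = 1.960.
Power = Φ(δ − 1.960) = Φ(-0.551) = 0.2909.
Type II error: β = 1 − power = 1 − 0.2909 = 0.7091.

β ≈ 0.709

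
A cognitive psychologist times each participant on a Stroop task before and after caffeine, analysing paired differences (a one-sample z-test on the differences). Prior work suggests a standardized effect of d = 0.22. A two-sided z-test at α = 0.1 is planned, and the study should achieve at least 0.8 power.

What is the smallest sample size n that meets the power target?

For power 0.8 need Φ(δ − z_{0.05}) = 0.8, so δ = z_{0.05} + z_{0.20} = 1.645 + 0.842 = 2.486.
(For δ > 0 the lower-tail rejection region contributes negligibly to power, so the one-term inversion is standard.)
δ = d·√n ⇒ n = (δ/d)² = (2.486 / 0.22)² = 127.74.
Rounding up, n = 128.

n = 128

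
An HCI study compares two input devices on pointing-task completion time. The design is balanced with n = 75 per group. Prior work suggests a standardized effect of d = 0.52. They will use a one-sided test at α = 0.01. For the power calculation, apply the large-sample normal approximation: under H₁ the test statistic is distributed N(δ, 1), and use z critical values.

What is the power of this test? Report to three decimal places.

Power ≈ 0.805

Noncentrality parameter: δ = d·√(n/2) = 0.52 × √(75/2) = 3.1843
Critical value for a one-sided test at α = 0.01: z_α = 2.326.
Power = P(Z > 2.326 − δ) = Φ(0.858) = 0.8046.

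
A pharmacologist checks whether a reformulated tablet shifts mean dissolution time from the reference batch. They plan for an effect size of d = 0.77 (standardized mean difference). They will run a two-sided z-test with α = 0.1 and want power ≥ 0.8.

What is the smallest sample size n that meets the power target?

n = 11

Set Φ(δ − 1.645) = 0.8; then δ − 1.645 = Φ⁻¹(0.8) = 0.842, giving δ = 2.486.
(The Φ(−δ − z_{α/2}) term is vanishingly small for δ > 0 and is dropped in the standard sample-size formula.)
δ = d·√n ⇒ n = (δ/d)² = (2.486 / 0.77)² = 10.43.
Rounding up, n = 11.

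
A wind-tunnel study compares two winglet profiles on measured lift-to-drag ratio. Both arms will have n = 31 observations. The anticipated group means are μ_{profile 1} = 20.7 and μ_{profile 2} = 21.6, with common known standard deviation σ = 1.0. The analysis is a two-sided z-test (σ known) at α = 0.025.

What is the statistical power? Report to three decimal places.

Power ≈ 0.904

Standardized effect: d = |μ_{profile 1} − μ_{profile 2}| / σ = |20.7 − 21.6| / 1.0 = 0.9000
Noncentrality parameter: δ = d·√(n/2) = 0.9000 × √(31/2) = 3.5433
Critical value for a two-sided test at α = 0.025: z_{α/2} = 2.241.
Power = Φ(δ − 2.241) + Φ(−δ − 2.241) = Φ(1.302) + Φ(-5.785) = 0.9035 + 0.0000 = 0.9035.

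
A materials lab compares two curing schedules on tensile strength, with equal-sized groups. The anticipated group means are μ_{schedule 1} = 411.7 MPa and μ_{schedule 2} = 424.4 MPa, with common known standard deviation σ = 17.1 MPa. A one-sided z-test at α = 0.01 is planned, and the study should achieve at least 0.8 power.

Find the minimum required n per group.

Standardized effect: d = |μ_{schedule 1} − μ_{schedule 2}| / σ = |411.7 − 424.4| / 17.1 = 0.7427
Set Φ(δ − 2.326) = 0.8; then δ − 2.326 = Φ⁻¹(0.8) = 0.842, giving δ = 3.168.
δ = d·√(n/2) ⇒ n = 2(δ/d)² = 2 × (3.168 / 0.7427)² = 36.39.
Round up to the next whole unit.

n = 37 per group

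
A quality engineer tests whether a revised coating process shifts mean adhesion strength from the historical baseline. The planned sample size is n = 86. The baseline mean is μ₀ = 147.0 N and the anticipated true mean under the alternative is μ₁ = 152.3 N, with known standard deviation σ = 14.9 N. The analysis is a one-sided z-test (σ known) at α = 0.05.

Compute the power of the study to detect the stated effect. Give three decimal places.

Standardized effect: d = |μ₁ − μ₀| / σ = |152.3 − 147.0| / 14.9 = 0.3557
Noncentrality parameter: δ = d·√n = 0.3557 × √86 = 3.2987
One-sided α = 0.05 → critical value z_{0.05} = 1.645.
Power = P(Z > 1.645 − δ) = Φ(1.654) = 0.9509.

Power ≈ 0.951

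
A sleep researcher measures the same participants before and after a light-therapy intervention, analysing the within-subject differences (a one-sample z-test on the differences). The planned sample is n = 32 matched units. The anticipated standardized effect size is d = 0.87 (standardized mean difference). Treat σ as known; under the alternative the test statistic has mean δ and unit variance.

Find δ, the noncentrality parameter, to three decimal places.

δ ≈ 4.921

The noncentrality parameter scales effect size by the design's sample-size factor: δ = d·√n = 0.87 × √32 = 4.9215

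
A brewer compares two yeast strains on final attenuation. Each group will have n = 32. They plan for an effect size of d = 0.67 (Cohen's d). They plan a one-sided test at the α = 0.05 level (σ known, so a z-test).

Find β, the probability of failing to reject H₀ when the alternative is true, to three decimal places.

β ≈ 0.150

Noncentrality parameter: λ = d·√(n/2) = 0.67 × √(32/2) = 2.6800
Critical value for a one-sided test at α = 0.05: z_α = 1.645.
Power = P(Z > 1.645 − λ) = Φ(1.035) = 0.8497.
Type II error: β = 1 − power = 1 − 0.8497 = 0.1503.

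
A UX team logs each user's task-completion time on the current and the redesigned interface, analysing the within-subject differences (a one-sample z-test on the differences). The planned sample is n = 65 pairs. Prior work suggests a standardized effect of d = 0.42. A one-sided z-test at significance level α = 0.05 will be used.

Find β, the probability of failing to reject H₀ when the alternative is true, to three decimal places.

β ≈ 0.041

Noncentrality parameter: λ = d·√n = 0.42 × √65 = 3.3861
Critical value for a one-sided test at α = 0.05: z_α = 1.645.
Power = P(Z > 1.645 − λ) = Φ(1.741) = 0.9592.
Type II error: β = 1 − power = 1 − 0.9592 = 0.0408.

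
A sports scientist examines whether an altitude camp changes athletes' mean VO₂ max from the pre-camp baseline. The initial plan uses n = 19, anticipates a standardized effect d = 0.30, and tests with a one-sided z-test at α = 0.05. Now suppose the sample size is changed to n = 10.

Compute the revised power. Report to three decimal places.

With n = 10: δ = d·√n = 0.30 × √10 = 0.9487. Critical value z_{0.05} = 1.645.
Revised power = Φ(δ − 1.645) = Φ(-0.696) = 0.2432.

Power ≈ 0.243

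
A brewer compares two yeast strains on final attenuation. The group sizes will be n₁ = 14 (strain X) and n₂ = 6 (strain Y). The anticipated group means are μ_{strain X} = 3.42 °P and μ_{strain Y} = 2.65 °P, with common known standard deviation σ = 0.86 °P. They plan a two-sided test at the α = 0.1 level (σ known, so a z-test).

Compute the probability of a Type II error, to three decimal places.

Standardized effect: d = |μ_{strain X} − μ_{strain Y}| / σ = |3.42 − 2.65| / 0.86 = 0.8953
Noncentrality parameter: δ = d / √(1/n₁ + 1/n₂) = 0.8953 / √(1/14 + 1/6) = 1.8349
Critical value for a two-sided test at α = 0.1: z_{α/2} = 1.645.
Power = Φ(δ − 1.645) + Φ(−δ − 1.645) = Φ(0.190) + Φ(-3.480) = 0.5754 + 0.0003 = 0.5756.
Type II error: β = 1 − power = 1 − 0.5756 = 0.4244.

β ≈ 0.424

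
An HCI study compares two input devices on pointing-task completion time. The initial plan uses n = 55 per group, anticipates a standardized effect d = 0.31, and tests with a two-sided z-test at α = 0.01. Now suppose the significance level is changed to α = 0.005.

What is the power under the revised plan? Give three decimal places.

Power ≈ 0.119

δ = d·√(n/2) = 0.31 × √(55/2) = 1.6257 (unchanged). New critical value: z_{0.0025} = 2.807.
Revised power = Φ(δ − 2.807) + Φ(−δ − 2.807) = Φ(-1.181) + Φ(-4.433) = 0.1187 + 0.0000 = 0.1187.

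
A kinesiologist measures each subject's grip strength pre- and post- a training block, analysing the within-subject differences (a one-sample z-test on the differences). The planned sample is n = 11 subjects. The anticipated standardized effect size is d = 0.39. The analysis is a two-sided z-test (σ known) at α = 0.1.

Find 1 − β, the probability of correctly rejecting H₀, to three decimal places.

Noncentrality parameter: δ = d·√n = 0.39 × √11 = 1.2935
Two-sided α = 0.1 → critical value z_{0.05} = 1.645.
Power = Φ(δ − 1.645) + Φ(−δ − 1.645) = Φ(-0.351) + Φ(-2.938) = 0.3627 + 0.0016 = 0.3643.

Power ≈ 0.364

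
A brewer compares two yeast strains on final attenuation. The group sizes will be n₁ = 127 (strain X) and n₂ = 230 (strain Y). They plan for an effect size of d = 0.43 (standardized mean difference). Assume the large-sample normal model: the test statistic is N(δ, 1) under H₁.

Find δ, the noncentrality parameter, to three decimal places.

δ = d / √(1/n₁ + 1/n₂) = 0.43 / √(1/127 + 1/230) = 3.8896

δ ≈ 3.890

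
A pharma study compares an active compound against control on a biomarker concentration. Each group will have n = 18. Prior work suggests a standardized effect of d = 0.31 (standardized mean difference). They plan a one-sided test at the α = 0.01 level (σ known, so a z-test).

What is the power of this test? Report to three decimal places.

Noncentrality parameter: δ = d·√(n/2) = 0.31 × √(18/2) = 0.9300
Critical value for a one-sided test at α = 0.01: z_α = 2.326.
Power = P(Z > 2.326 − δ) = Φ(-1.396) = 0.0813.

Power ≈ 0.081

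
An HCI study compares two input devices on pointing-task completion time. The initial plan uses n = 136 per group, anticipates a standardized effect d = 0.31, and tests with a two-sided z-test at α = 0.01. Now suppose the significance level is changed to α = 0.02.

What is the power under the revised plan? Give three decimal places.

δ = d·√(n/2) = 0.31 × √(136/2) = 2.5563 (unchanged). New critical value: z_{0.01} = 2.326.
Revised power = Φ(δ − 2.326) + Φ(−δ − 2.326) = Φ(0.230) + Φ(-4.883) = 0.5909 + 0.0000 = 0.5909.

Power ≈ 0.591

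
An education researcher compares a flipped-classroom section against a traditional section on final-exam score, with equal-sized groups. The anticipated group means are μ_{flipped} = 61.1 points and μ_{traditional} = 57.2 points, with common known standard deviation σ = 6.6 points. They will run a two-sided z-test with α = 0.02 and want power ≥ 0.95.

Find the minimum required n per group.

n = 91 per group

Standardized effect: d = |μ_{flipped} − μ_{traditional}| / σ = |61.1 − 57.2| / 6.6 = 0.5909
Set Φ(δ − 2.326) = 0.95; then δ − 2.326 = Φ⁻¹(0.95) = 1.645, giving δ = 3.971.
(Ignoring the negligible lower-tail rejection probability gives the usual closed-form inversion.)
δ = d·√(n/2) ⇒ n = 2(δ/d)² = 2 × (3.971 / 0.5909)² = 90.33.
Round up to the next whole unit.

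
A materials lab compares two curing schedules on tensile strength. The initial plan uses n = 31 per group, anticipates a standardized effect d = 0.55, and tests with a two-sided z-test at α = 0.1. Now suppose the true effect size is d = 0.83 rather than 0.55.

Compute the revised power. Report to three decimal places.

Power ≈ 0.948

With d = 0.83: δ = d·√(n/2) = 0.83 × √(31/2) = 3.2677. Critical value z_{0.05} = 1.645.
Revised power = Φ(δ − 1.645) + Φ(−δ − 1.645) = Φ(1.623) + Φ(-4.913) = 0.9477 + 0.0000 = 0.9477.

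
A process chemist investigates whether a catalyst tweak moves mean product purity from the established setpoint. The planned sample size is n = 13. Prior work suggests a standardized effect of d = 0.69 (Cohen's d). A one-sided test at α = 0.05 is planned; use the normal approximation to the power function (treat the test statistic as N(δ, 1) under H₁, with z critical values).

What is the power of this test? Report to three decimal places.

Power ≈ 0.800

Noncentrality parameter: δ = d·√n = 0.69 × √13 = 2.4878
Critical value for a one-sided test at α = 0.05: z_α = 1.645.
Power = Φ(δ − 1.645) = Φ(0.843) = 0.8004.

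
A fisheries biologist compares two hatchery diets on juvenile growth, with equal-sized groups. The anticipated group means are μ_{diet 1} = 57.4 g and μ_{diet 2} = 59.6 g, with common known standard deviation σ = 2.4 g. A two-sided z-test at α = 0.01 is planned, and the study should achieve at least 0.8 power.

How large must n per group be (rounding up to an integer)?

n = 28 per group

Standardized effect: d = |μ_{diet 1} − μ_{diet 2}| / σ = |57.4 − 59.6| / 2.4 = 0.9167
For power 0.8 need Φ(δ − z_{0.005}) = 0.8, so δ = z_{0.005} + z_{0.20} = 2.576 + 0.842 = 3.417.
(For δ > 0 the lower-tail rejection region contributes negligibly to power, so the one-term inversion is standard.)
δ = d·√(n/2) ⇒ n = 2(δ/d)² = 2 × (3.417 / 0.9167)² = 27.80.
Round up to the next whole unit.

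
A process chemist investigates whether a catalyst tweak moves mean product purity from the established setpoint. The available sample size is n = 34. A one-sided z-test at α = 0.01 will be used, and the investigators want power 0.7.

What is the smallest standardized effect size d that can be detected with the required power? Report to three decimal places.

Required noncentrality: δ = z_{0.01} + z_{0.30} = 2.326 + 0.524 = 2.851.
δ = d·√n ⇒ d = δ/√n = 2.851/√34 = 0.4889.

d ≈ 0.489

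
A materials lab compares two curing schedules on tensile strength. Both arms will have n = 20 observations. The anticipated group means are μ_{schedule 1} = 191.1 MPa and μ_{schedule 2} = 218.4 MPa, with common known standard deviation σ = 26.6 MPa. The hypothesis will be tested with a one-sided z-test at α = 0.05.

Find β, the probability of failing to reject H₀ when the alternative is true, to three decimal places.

β ≈ 0.055

Standardized effect: d = |μ_{schedule 1} − μ_{schedule 2}| / σ = |191.1 − 218.4| / 26.6 = 1.0263
Noncentrality parameter: δ = d·√(n/2) = 1.0263 × √(20/2) = 3.2455
Critical value for a one-sided test at α = 0.05: z_α = 1.645.
Power = Φ(δ − 1.645) = Φ(1.601) = 0.9453.
Type II error: β = 1 − power = 1 − 0.9453 = 0.0547.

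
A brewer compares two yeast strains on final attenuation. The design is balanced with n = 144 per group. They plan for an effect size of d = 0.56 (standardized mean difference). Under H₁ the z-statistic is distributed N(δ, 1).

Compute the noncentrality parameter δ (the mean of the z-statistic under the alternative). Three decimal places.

δ ≈ 4.752

The noncentrality parameter scales effect size by the design's sample-size factor: δ = d·√(n/2) = 0.56 × √(144/2) = 4.7518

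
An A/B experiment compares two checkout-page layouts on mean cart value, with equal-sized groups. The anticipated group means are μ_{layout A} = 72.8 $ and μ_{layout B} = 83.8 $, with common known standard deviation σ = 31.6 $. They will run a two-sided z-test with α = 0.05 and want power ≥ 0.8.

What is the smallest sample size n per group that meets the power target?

Standardized effect: d = |μ_{layout A} − μ_{layout B}| / σ = |72.8 − 83.8| / 31.6 = 0.3481
For power 0.8 need Φ(δ − z_{0.025}) = 0.8, so δ = z_{0.025} + z_{0.20} = 1.960 + 0.842 = 2.802.
(The Φ(−δ − z_{α/2}) term is vanishingly small for δ > 0 and is dropped in the standard sample-size formula.)
δ = d·√(n/2) ⇒ n = 2(δ/d)² = 2 × (2.802 / 0.3481)² = 129.55.
Rounding up, n = 130 per group.

n = 130 per group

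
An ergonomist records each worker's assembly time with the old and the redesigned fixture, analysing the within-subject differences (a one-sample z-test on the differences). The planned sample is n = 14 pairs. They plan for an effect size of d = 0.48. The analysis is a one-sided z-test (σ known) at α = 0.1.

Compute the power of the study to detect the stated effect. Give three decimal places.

Noncentrality parameter: λ = d·√n = 0.48 × √14 = 1.7960
Critical value for a one-sided test at α = 0.1: z_α = 1.282.
Power = P(Z > 1.282 − λ) = Φ(0.514) = 0.6965.

Power ≈ 0.697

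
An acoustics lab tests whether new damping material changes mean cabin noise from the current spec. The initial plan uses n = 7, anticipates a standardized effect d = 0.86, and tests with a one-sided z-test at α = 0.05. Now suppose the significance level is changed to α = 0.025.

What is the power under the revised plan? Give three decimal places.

δ = d·√n = 0.86 × √7 = 2.2753 (unchanged). New critical value: z_{0.025} = 1.960.
Revised power = Φ(δ − 1.960) = Φ(0.315) = 0.6238.

Power ≈ 0.624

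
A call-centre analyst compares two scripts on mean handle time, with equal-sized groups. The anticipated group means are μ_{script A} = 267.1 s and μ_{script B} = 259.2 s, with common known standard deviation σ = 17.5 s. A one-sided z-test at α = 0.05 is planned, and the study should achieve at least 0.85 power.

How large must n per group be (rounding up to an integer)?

n = 71 per group

Standardized effect: d = |μ_{script A} − μ_{script B}| / σ = |267.1 − 259.2| / 17.5 = 0.4514
Set Φ(δ − 1.645) = 0.85; then δ − 1.645 = Φ⁻¹(0.85) = 1.036, giving δ = 2.681.
δ = d·√(n/2) ⇒ n = 2(δ/d)² = 2 × (2.681 / 0.4514)² = 70.56.
Round up to the next whole unit.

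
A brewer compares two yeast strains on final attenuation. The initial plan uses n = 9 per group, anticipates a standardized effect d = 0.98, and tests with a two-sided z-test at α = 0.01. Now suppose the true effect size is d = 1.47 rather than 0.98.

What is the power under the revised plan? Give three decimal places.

With d = 1.47: δ = d·√(n/2) = 1.47 × √(9/2) = 3.1183. Critical value z_{0.005} = 2.576.
Revised power = Φ(δ − 2.576) + Φ(−δ − 2.576) = Φ(0.543) + Φ(-5.694) = 0.7063 + 0.0000 = 0.7063.

Power ≈ 0.706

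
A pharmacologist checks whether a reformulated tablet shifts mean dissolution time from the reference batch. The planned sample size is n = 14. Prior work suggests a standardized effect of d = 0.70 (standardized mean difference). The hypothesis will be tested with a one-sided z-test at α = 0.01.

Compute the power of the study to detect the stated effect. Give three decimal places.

Noncentrality parameter: δ = d·√n = 0.70 × √14 = 2.6192
Critical value for a one-sided test at α = 0.01: z_α = 2.326.
Power = P(Z > 2.326 − δ) = Φ(0.293) = 0.6152.

Power ≈ 0.615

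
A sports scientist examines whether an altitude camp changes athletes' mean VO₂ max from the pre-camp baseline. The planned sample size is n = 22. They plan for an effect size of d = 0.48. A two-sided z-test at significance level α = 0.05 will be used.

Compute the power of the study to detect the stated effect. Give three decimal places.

Noncentrality parameter: δ = d·√n = 0.48 × √22 = 2.2514
Two-sided α = 0.05 → critical value z_{0.025} = 1.960.
Power = Φ(δ − 1.960) + Φ(−δ − 1.960) = Φ(0.291) + Φ(-4.211) = 0.6146 + 0.0000 = 0.6147.

Power ≈ 0.615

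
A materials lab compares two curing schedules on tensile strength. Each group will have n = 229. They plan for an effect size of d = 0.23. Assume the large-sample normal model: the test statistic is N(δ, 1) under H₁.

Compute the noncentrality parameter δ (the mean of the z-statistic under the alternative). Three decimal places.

δ ≈ 2.461

The noncentrality parameter scales effect size by the design's sample-size factor: δ = d·√(n/2) = 0.23 × √(229/2) = 2.4611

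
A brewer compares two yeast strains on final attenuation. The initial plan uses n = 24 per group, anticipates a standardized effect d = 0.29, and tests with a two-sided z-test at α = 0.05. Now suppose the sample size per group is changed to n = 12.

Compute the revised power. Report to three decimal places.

With n = 12 per group: δ = d·√(n/2) = 0.29 × √(12/2) = 0.7104. Critical value z_{0.025} = 1.960.
Revised power = Φ(δ − 1.960) + Φ(−δ − 1.960) = Φ(-1.250) + Φ(-2.670) = 0.1057 + 0.0038 = 0.1095.

Power ≈ 0.110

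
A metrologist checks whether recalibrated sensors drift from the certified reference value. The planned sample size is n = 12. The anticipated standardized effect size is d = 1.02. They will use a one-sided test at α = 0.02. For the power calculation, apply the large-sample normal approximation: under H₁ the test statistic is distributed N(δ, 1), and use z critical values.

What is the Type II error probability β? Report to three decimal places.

Noncentrality parameter: δ = d·√n = 1.02 × √12 = 3.5334
Critical value for a one-sided test at α = 0.02: z_α = 2.054.
Power = P(Z > 2.054 − δ) = Φ(1.480) = 0.9305.
Type II error: β = 1 − power = 1 − 0.9305 = 0.0695.

β ≈ 0.069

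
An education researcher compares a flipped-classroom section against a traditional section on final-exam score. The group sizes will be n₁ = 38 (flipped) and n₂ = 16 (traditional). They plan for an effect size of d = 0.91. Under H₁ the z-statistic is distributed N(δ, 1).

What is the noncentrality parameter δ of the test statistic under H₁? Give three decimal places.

δ = d / √(1/n₁ + 1/n₂) = 0.91 / √(1/38 + 1/16) = 3.0535

δ ≈ 3.053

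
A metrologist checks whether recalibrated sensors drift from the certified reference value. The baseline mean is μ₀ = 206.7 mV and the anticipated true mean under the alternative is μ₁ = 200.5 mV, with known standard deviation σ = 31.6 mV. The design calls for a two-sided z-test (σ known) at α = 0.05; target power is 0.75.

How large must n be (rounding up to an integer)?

Standardized effect: d = |μ₁ − μ₀| / σ = |200.5 − 206.7| / 31.6 = 0.1962
Set Φ(δ − 1.960) = 0.75; then δ − 1.960 = Φ⁻¹(0.75) = 0.674, giving δ = 2.634.
(For δ > 0 the lower-tail rejection region contributes negligibly to power, so the one-term inversion is standard.)
δ = d·√n ⇒ n = (δ/d)² = (2.634 / 0.1962)² = 180.29.
Rounding up, n = 181.

n = 181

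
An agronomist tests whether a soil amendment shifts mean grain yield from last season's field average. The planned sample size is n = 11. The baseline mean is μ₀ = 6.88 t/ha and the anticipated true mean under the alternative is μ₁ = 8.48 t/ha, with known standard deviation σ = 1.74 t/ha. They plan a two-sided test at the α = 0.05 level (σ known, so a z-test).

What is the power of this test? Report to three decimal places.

Standardized effect: d = |μ₁ − μ₀| / σ = |8.48 − 6.88| / 1.74 = 0.9195
Noncentrality parameter: λ = d·√n = 0.9195 × √11 = 3.0498
Two-sided α = 0.05 → critical value z_{0.025} = 1.960.
Power = Φ(λ − 1.960) + Φ(−λ − 1.960) = Φ(1.090) + Φ(-5.010) = 0.8621 + 0.0000 = 0.8621.

Power ≈ 0.862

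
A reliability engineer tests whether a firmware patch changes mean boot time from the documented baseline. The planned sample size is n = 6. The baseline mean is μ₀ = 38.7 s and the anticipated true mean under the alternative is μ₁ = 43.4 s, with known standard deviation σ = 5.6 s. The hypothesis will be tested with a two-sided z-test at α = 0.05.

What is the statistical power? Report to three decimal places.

Standardized effect: d = |μ₁ − μ₀| / σ = |43.4 − 38.7| / 5.6 = 0.8393
Noncentrality parameter: δ = d·√n = 0.8393 × √6 = 2.0558
Two-sided α = 0.05 → critical value z_{0.025} = 1.960.
Power = Φ(δ − 1.960) + Φ(−δ − 1.960) = Φ(0.096) + Φ(-4.016) = 0.5382 + 0.0000 = 0.5382.

Power ≈ 0.538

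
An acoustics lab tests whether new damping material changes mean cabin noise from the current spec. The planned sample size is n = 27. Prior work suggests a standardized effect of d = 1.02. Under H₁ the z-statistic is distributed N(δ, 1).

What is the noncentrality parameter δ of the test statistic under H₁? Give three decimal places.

The noncentrality parameter scales effect size by the design's sample-size factor: δ = d·√n = 1.02 × √27 = 5.3001

δ ≈ 5.300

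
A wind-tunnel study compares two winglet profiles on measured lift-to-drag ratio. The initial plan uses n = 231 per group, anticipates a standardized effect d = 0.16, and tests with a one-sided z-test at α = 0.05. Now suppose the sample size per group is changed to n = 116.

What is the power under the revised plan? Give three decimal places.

With n = 116 per group: δ = d·√(n/2) = 0.16 × √(116/2) = 1.2185. Critical value z_{0.05} = 1.645.
Revised power = Φ(δ − 1.645) = Φ(-0.426) = 0.3349.

Power ≈ 0.335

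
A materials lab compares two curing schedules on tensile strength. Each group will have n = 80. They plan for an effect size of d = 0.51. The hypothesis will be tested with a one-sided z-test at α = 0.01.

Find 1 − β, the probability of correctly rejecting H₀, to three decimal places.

Power ≈ 0.816

Noncentrality parameter: δ = d·√(n/2) = 0.51 × √(80/2) = 3.2255
Critical value for a one-sided test at α = 0.01: z_α = 2.326.
Power = P(Z > 2.326 − δ) = Φ(0.899) = 0.8157.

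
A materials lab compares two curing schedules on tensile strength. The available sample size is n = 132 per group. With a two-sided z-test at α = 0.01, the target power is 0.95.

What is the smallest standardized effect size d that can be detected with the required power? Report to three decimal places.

Need Φ(δ − 2.576) = 0.95, so δ = 2.576 + 1.645 = 4.221.
(Lower-tail contribution to power is negligible for δ > 0.)
δ = d·√(n/2) ⇒ d = δ/√(n/2) = 4.221/√(132/2) = 0.5195.

d ≈ 0.520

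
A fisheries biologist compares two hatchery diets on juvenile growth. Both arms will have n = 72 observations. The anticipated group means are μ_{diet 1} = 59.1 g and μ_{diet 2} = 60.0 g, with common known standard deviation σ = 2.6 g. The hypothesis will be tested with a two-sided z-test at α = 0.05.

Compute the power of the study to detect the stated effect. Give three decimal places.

Power ≈ 0.547

Standardized effect: d = |μ_{diet 1} − μ_{diet 2}| / σ = |59.1 − 60.0| / 2.6 = 0.3462
Noncentrality parameter: λ = d·√(n/2) = 0.3462 × √(72/2) = 2.0769
Two-sided α = 0.05 → critical value z_{0.025} = 1.960.
Power = Φ(λ − 1.960) + Φ(−λ − 1.960) = Φ(0.117) + Φ(-4.037) = 0.5466 + 0.0000 = 0.5466.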